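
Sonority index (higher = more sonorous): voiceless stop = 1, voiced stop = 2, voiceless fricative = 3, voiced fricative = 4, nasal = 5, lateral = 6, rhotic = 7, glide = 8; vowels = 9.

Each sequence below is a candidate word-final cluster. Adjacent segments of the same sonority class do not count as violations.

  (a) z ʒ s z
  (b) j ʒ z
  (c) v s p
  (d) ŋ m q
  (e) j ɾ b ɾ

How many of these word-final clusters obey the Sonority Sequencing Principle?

3

(a) 4-4-3-4 → violates
(b) 8-4-4 → obeys
(c) 4-3-1 → obeys
(d) 5-5-1 → obeys
(e) 8-7-2-7 → violates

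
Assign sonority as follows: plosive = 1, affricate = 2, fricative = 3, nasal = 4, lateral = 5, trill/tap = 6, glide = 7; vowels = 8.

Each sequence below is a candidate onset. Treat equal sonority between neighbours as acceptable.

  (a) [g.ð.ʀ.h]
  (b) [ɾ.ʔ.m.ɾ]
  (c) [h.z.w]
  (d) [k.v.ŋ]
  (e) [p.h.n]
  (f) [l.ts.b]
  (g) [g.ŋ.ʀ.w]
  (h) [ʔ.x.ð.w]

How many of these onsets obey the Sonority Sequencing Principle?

5

(a) 1-3-6-3 → violates
(b) 6-1-4-6 → violates
(c) 3-3-7 → obeys
(d) 1-3-4 → obeys
(e) 1-3-4 → obeys
(f) 5-2-1 → violates
(g) 1-4-6-7 → obeys
(h) 1-3-3-7 → obeys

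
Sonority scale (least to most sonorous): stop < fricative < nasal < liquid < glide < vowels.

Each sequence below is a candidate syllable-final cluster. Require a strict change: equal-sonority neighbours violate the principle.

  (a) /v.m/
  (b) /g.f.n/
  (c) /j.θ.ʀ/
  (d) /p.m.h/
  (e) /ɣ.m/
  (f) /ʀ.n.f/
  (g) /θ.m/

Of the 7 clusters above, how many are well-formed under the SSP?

1

(a) sonority 2-3: ill-formed.
(b) sonority 1-2-3: ill-formed.
(c) sonority 5-2-4: ill-formed.
(d) sonority 1-3-2: ill-formed.
(e) sonority 2-3: ill-formed.
(f) sonority 4-3-2: well-formed.
(g) sonority 2-3: ill-formed.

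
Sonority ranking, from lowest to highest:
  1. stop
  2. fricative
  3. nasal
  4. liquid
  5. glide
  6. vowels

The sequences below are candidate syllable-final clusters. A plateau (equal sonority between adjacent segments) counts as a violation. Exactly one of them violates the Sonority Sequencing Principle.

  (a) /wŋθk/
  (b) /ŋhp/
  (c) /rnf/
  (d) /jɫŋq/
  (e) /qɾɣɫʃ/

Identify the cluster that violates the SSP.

e

(a) 5-3-2-1 → obeys
(b) 3-2-1 → obeys
(c) 4-3-2 → obeys
(d) 5-4-3-1 → obeys
(e) 1-4-2-4-2 → violates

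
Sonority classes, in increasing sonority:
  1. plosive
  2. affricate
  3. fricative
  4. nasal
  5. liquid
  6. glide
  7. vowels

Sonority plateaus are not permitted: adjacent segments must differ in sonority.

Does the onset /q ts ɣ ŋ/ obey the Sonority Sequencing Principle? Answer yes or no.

yes

/q/ — plosive, sonority 1.
/ts/ — affricate, sonority 2.
/ɣ/ — fricative, sonority 3.
/ŋ/ — nasal, sonority 4.
The profile 1-2-3-4 strictly rises, so the onset satisfies the SSP.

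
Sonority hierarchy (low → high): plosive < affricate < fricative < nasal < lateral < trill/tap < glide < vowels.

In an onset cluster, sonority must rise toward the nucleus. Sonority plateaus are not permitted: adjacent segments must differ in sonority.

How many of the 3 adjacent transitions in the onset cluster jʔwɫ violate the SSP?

2

/j/ is a glide (sonority 7).
/ʔ/ is a plosive (sonority 1).
/w/ is a glide (sonority 7).
/ɫ/ is a lateral (sonority 5).
/j/→/ʔ/: 7→1 (does not rise) — violation.
/ʔ/→/w/: 1→7 (rises) — ok.
/w/→/ɫ/: 7→5 (does not rise) — violation.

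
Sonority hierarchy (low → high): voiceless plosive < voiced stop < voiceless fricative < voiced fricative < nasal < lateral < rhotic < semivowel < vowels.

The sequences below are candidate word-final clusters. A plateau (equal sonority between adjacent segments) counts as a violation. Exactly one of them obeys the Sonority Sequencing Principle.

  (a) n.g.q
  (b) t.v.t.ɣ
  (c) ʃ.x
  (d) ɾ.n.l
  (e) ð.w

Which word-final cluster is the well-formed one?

(a) 5-2-1 → obeys
(b) 1-4-1-4 → violates
(c) 3-3 → violates
(d) 7-5-6 → violates
(e) 4-8 → violates

a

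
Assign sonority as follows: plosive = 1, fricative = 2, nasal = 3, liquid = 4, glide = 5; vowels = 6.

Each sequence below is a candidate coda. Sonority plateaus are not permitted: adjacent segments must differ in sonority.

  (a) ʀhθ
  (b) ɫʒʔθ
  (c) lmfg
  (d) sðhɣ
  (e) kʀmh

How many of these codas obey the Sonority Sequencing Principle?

1

(a) 4-2-2 → violates
(b) 4-2-1-2 → violates
(c) 4-3-2-1 → obeys
(d) 2-2-2-2 → violates
(e) 1-4-3-2 → violates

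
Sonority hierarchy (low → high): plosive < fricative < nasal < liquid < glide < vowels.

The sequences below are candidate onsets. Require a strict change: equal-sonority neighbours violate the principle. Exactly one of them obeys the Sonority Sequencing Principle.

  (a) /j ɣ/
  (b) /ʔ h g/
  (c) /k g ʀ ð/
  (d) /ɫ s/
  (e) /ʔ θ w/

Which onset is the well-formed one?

e

(a) /j ɣ/: profile 5-2 — violates.
(b) /ʔ h g/: profile 1-2-1 — violates.
(c) /k g ʀ ð/: profile 1-1-4-2 — violates.
(d) /ɫ s/: profile 4-2 — violates.
(e) /ʔ θ w/: profile 1-2-5 — obeys.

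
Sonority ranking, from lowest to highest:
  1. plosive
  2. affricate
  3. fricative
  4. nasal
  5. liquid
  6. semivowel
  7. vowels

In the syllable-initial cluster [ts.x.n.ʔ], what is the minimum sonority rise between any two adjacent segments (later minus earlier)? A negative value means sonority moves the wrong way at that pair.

/ts/ — affricate, sonority 2.
/x/ — fricative, sonority 3.
/n/ — nasal, sonority 4.
/ʔ/ — plosive, sonority 1.
/ts/→/x/: change +1.
/x/→/n/: change +1.
/n/→/ʔ/: change -3.
Minimum = -3.

-3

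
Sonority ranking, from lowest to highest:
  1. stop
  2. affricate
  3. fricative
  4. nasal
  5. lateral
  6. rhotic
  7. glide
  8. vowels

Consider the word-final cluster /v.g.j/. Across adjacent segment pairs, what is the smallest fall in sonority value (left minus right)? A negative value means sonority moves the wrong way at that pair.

/v/ is a fricative (sonority 3).
/g/ is a stop (sonority 1).
/j/ is a glide (sonority 7).
/v/→/g/: change +2.
/g/→/j/: change -6.
Minimum = -6.

-6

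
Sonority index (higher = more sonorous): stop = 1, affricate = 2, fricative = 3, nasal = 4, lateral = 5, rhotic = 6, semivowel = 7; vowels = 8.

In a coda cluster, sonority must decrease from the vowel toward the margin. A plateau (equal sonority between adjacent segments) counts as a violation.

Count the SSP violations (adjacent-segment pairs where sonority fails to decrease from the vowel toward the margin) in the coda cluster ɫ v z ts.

/ɫ/ is a lateral (sonority 5).
/v/ is a fricative (sonority 3).
/z/ is a fricative (sonority 3).
/ts/ is an affricate (sonority 2).
/ɫ/→/v/: 5→3 (falls) — ok.
/v/→/z/: 3→3 (plateau) — violation.
/z/→/ts/: 3→2 (falls) — ok.

1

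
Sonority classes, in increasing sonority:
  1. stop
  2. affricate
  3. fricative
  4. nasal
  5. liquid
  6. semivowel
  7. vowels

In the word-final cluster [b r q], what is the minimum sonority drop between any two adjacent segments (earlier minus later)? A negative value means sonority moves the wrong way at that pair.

-4

/b/ — stop, sonority 1.
/r/ — liquid, sonority 5.
/q/ — stop, sonority 1.
/b/→/r/: change -4.
/r/→/q/: change +4.
Minimum = -4.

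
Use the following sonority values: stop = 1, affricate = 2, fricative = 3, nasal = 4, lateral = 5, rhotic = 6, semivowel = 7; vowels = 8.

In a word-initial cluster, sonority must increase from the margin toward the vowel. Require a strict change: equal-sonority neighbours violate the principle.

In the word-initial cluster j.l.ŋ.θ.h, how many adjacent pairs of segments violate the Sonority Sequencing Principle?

4

/j/ — semivowel, sonority 7.
/l/ — lateral, sonority 5.
/ŋ/ — nasal, sonority 4.
/θ/ — fricative, sonority 3.
/h/ — fricative, sonority 3.
/j/→/l/: 7→5 (does not rise) — violation.
/l/→/ŋ/: 5→4 (does not rise) — violation.
/ŋ/→/θ/: 4→3 (does not rise) — violation.
/θ/→/h/: 3→3 (plateau) — violation.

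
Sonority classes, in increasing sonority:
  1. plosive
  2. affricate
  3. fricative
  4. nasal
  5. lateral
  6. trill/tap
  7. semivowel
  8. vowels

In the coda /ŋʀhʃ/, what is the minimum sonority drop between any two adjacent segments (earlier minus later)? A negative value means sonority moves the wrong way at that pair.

/ŋ/ is a nasal (sonority 4).
/ʀ/ is a trill/tap (sonority 6).
/h/ is a fricative (sonority 3).
/ʃ/ is a fricative (sonority 3).
/ŋ/→/ʀ/: change -2.
/ʀ/→/h/: change +3.
/h/→/ʃ/: change +0.
Minimum = -2.

-2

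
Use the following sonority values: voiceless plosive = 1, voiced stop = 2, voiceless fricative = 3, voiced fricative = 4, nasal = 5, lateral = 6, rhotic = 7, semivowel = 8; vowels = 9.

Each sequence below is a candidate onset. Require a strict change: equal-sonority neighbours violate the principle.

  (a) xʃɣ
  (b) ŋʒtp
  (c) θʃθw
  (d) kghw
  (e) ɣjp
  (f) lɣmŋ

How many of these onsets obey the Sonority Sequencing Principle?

(a) sonority 3-3-4: ill-formed.
(b) sonority 5-4-1-1: ill-formed.
(c) sonority 3-3-3-8: ill-formed.
(d) sonority 1-2-3-8: well-formed.
(e) sonority 4-8-1: ill-formed.
(f) sonority 6-4-5-5: ill-formed.

1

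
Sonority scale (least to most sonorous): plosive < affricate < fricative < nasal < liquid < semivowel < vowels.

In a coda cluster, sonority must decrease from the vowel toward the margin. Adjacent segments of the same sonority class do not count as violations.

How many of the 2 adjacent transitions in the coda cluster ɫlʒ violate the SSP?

/ɫ/: liquid = 5.
/l/: liquid = 5.
/ʒ/: fricative = 3.
/ɫ/→/l/: 5→5 (plateau, allowed) — ok.
/l/→/ʒ/: 5→3 (falls) — ok.

0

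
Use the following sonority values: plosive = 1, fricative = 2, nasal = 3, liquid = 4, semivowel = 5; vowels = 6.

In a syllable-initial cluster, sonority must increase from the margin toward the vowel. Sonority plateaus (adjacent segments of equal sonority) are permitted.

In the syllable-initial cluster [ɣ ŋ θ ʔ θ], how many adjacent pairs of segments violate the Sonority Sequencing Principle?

2

/ɣ/ is a fricative (sonority 2).
/ŋ/ is a nasal (sonority 3).
/θ/ is a fricative (sonority 2).
/ʔ/ is a plosive (sonority 1).
/θ/ is a fricative (sonority 2).
/ɣ/→/ŋ/: 2→3 (rises) — ok.
/ŋ/→/θ/: 3→2 (does not rise) — violation.
/θ/→/ʔ/: 2→1 (does not rise) — violation.
/ʔ/→/θ/: 1→2 (rises) — ok.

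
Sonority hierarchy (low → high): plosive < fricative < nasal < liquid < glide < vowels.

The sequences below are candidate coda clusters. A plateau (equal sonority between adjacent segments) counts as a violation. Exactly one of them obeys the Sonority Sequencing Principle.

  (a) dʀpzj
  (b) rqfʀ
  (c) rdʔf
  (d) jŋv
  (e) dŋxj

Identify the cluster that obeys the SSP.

d

(a) 1-4-1-2-5 → violates
(b) 4-1-2-4 → violates
(c) 4-1-1-2 → violates
(d) 5-3-2 → obeys
(e) 1-3-2-5 → violates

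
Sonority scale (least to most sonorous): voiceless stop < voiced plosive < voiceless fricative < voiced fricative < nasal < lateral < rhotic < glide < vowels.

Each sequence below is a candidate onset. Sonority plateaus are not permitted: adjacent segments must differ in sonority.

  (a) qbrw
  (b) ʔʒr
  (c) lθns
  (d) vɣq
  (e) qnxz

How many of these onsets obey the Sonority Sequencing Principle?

2

(a) qbrw: profile 1-2-7-8 — obeys.
(b) ʔʒr: profile 1-4-7 — obeys.
(c) lθns: profile 6-3-5-3 — violates.
(d) vɣq: profile 4-4-1 — violates.
(e) qnxz: profile 1-5-3-4 — violates.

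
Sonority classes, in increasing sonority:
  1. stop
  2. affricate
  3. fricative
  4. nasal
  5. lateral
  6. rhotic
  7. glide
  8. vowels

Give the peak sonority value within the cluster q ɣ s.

3

/q/ is a stop (sonority 1).
/ɣ/ is a fricative (sonority 3).
/s/ is a fricative (sonority 3).
The maximum is 3.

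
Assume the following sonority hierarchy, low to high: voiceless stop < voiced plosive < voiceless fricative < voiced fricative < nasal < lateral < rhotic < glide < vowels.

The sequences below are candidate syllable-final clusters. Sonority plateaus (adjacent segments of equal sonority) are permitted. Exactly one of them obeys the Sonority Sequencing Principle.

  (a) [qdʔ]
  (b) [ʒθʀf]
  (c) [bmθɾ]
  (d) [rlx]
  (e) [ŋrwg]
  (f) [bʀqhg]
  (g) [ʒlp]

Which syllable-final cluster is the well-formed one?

(a) [qdʔ]: profile 1-2-1 — violates.
(b) [ʒθʀf]: profile 4-3-7-3 — violates.
(c) [bmθɾ]: profile 2-5-3-7 — violates.
(d) [rlx]: profile 7-6-3 — obeys.
(e) [ŋrwg]: profile 5-7-8-2 — violates.
(f) [bʀqhg]: profile 2-7-1-3-2 — violates.
(g) [ʒlp]: profile 4-6-1 — violates.

d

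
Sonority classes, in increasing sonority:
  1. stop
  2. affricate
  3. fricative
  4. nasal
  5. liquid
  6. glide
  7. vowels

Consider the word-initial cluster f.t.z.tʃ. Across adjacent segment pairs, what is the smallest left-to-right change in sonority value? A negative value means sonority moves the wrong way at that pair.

-2

/f/ is a fricative (sonority 3).
/t/ is a stop (sonority 1).
/z/ is a fricative (sonority 3).
/tʃ/ is an affricate (sonority 2).
/f/→/t/: change -2.
/t/→/z/: change +2.
/z/→/tʃ/: change -1.
Minimum = -2.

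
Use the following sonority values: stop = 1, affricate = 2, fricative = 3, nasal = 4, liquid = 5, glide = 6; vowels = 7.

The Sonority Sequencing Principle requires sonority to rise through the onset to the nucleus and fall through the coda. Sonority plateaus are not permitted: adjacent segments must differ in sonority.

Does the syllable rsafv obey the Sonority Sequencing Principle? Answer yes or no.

Onset: /r/ is a liquid (sonority 5), /s/ is a fricative (sonority 3); then the nucleus /a/ (sonority 7).
Onset profile 5-3-7 — does not strictly rise throughout.
Coda: /f/ is a fricative (sonority 3), /v/ is a fricative (sonority 3).
Coda profile 7-3-3 — does not strictly fall throughout.

no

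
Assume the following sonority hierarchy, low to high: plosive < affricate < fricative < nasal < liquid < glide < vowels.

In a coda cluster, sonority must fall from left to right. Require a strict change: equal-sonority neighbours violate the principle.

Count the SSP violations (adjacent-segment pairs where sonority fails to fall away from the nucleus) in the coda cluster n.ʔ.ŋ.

/n/ is a nasal (sonority 4).
/ʔ/ is a plosive (sonority 1).
/ŋ/ is a nasal (sonority 4).
/n/→/ʔ/: 4→1 (falls) — ok.
/ʔ/→/ŋ/: 1→4 (does not fall) — violation.

1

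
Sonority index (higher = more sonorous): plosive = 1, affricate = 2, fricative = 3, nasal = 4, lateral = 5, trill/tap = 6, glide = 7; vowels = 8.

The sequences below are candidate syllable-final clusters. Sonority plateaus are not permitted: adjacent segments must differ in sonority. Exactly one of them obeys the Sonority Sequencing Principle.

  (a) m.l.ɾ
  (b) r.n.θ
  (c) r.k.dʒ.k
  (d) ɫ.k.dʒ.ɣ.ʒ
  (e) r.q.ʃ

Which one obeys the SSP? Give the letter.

(a) m.l.ɾ: profile 4-5-6 — violates.
(b) r.n.θ: profile 6-4-3 — obeys.
(c) r.k.dʒ.k: profile 6-1-2-1 — violates.
(d) ɫ.k.dʒ.ɣ.ʒ: profile 5-1-2-3-3 — violates.
(e) r.q.ʃ: profile 6-1-3 — violates.

b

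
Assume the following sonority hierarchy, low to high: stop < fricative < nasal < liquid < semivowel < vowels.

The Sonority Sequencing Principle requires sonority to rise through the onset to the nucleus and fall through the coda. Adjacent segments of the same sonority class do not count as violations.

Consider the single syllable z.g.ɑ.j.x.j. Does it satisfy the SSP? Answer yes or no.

no

Onset: /z/ is a fricative (sonority 2), /g/ is a stop (sonority 1); then the nucleus /ɑ/ (sonority 6).
Onset profile 2-1-6 — does not rise throughout.
Coda: /j/ is a semivowel (sonority 5), /x/ is a fricative (sonority 2), /j/ is a semivowel (sonority 5).
Coda profile 6-5-2-5 — does not fall throughout.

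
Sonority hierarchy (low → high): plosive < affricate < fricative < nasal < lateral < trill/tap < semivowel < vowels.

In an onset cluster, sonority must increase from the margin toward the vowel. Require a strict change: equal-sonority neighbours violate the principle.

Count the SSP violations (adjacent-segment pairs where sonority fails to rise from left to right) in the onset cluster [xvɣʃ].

/x/ is a fricative (sonority 3).
/v/ is a fricative (sonority 3).
/ɣ/ is a fricative (sonority 3).
/ʃ/ is a fricative (sonority 3).
/x/→/v/: 3→3 (plateau) — violation.
/v/→/ɣ/: 3→3 (plateau) — violation.
/ɣ/→/ʃ/: 3→3 (plateau) — violation.

3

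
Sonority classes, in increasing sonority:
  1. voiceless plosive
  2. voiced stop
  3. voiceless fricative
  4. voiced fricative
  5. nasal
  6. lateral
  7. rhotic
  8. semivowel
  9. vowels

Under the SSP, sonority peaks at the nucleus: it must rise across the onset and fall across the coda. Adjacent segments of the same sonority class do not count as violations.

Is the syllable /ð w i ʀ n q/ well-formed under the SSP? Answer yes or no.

yes

Onset: /ð/ is a voiced fricative (sonority 4), /w/ is a semivowel (sonority 8); then the nucleus /i/ (sonority 9).
Onset profile 4-8-9 — rises to the nucleus.
Coda: /ʀ/ is a rhotic (sonority 7), /n/ is a nasal (sonority 5), /q/ is a voiceless plosive (sonority 1).
Coda profile 9-7-5-1 — falls from the nucleus.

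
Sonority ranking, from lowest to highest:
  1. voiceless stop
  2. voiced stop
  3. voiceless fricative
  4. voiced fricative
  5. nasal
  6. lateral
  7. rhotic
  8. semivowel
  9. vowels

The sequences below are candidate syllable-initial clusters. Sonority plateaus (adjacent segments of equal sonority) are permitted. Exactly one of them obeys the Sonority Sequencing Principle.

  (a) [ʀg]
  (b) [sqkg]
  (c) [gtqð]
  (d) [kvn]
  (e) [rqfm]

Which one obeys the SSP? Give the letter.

d

(a) [ʀg]: profile 7-2 — violates.
(b) [sqkg]: profile 3-1-1-2 — violates.
(c) [gtqð]: profile 2-1-1-4 — violates.
(d) [kvn]: profile 1-4-5 — obeys.
(e) [rqfm]: profile 7-1-3-5 — violates.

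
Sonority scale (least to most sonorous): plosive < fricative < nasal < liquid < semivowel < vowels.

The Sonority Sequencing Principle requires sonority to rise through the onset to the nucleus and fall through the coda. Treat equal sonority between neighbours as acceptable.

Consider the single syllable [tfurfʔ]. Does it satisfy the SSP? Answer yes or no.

yes

Onset: /t/ is a plosive (sonority 1), /f/ is a fricative (sonority 2); then the nucleus /u/ (sonority 6).
Onset profile 1-2-6 — rises to the nucleus.
Coda: /r/ is a liquid (sonority 4), /f/ is a fricative (sonority 2), /ʔ/ is a plosive (sonority 1).
Coda profile 6-4-2-1 — falls from the nucleus.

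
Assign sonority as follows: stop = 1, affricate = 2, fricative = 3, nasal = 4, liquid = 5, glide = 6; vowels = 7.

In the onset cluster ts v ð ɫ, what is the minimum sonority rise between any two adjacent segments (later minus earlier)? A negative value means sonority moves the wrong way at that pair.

/ts/ is an affricate (sonority 2).
/v/ is a fricative (sonority 3).
/ð/ is a fricative (sonority 3).
/ɫ/ is a liquid (sonority 5).
/ts/→/v/: change +1.
/v/→/ð/: change +0.
/ð/→/ɫ/: change +2.
Minimum = 0.

0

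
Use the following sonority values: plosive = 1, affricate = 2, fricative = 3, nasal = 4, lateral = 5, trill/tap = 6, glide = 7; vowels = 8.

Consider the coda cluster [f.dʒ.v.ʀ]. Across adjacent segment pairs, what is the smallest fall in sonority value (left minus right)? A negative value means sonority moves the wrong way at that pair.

/f/ — fricative, sonority 3.
/dʒ/ — affricate, sonority 2.
/v/ — fricative, sonority 3.
/ʀ/ — trill/tap, sonority 6.
/f/→/dʒ/: change +1.
/dʒ/→/v/: change -1.
/v/→/ʀ/: change -3.
Minimum = -3.

-3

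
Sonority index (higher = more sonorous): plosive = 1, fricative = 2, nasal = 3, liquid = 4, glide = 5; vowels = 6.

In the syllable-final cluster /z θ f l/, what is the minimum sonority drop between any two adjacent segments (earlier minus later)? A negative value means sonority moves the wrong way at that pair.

-2

/z/ — fricative, sonority 2.
/θ/ — fricative, sonority 2.
/f/ — fricative, sonority 2.
/l/ — liquid, sonority 4.
/z/→/θ/: change +0.
/θ/→/f/: change +0.
/f/→/l/: change -2.
Minimum = -2.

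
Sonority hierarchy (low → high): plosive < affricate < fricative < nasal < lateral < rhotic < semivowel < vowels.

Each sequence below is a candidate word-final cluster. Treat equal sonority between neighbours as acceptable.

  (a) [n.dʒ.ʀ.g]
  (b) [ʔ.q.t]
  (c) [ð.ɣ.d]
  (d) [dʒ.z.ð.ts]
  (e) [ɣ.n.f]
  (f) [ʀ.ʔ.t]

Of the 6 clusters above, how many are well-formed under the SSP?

(a) sonority 4-2-6-1: ill-formed.
(b) sonority 1-1-1: well-formed.
(c) sonority 3-3-1: well-formed.
(d) sonority 2-3-3-2: ill-formed.
(e) sonority 3-4-3: ill-formed.
(f) sonority 6-1-1: well-formed.

3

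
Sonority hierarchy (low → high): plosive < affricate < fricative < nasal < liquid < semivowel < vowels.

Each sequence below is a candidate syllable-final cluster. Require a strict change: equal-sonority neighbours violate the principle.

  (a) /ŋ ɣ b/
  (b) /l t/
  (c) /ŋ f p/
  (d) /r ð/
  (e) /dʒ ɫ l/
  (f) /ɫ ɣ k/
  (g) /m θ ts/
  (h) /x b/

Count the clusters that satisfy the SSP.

(a) 4-3-1 → obeys
(b) 5-1 → obeys
(c) 4-3-1 → obeys
(d) 5-3 → obeys
(e) 2-5-5 → violates
(f) 5-3-1 → obeys
(g) 4-3-2 → obeys
(h) 3-1 → obeys

7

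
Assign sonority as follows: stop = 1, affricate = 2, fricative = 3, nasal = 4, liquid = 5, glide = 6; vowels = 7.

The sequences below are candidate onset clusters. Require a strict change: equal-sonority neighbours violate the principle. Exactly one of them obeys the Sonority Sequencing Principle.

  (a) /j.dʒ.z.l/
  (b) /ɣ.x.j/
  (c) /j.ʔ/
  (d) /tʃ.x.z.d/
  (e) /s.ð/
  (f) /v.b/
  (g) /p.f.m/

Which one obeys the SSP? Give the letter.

(a) sonority 6-2-3-5: ill-formed.
(b) sonority 3-3-6: ill-formed.
(c) sonority 6-1: ill-formed.
(d) sonority 2-3-3-1: ill-formed.
(e) sonority 3-3: ill-formed.
(f) sonority 3-1: ill-formed.
(g) sonority 1-3-4: well-formed.

g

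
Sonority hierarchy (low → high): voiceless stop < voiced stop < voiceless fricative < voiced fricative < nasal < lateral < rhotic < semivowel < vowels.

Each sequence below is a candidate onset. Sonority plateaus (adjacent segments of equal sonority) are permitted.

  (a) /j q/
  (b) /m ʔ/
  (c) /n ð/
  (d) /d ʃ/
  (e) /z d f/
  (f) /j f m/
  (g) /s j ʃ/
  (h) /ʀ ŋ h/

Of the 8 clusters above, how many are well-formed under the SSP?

(a) sonority 8-1: ill-formed.
(b) sonority 5-1: ill-formed.
(c) sonority 5-4: ill-formed.
(d) sonority 2-3: well-formed.
(e) sonority 4-2-3: ill-formed.
(f) sonority 8-3-5: ill-formed.
(g) sonority 3-8-3: ill-formed.
(h) sonority 7-5-3: ill-formed.

1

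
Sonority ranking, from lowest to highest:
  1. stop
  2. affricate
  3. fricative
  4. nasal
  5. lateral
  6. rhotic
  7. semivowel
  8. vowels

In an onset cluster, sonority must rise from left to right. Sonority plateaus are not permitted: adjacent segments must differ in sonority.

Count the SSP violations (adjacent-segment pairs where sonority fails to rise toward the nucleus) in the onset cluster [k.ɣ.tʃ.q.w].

2

/k/: stop = 1.
/ɣ/: fricative = 3.
/tʃ/: affricate = 2.
/q/: stop = 1.
/w/: semivowel = 7.
/k/→/ɣ/: 1→3 (rises) — ok.
/ɣ/→/tʃ/: 3→2 (does not rise) — violation.
/tʃ/→/q/: 2→1 (does not rise) — violation.
/q/→/w/: 1→7 (rises) — ok.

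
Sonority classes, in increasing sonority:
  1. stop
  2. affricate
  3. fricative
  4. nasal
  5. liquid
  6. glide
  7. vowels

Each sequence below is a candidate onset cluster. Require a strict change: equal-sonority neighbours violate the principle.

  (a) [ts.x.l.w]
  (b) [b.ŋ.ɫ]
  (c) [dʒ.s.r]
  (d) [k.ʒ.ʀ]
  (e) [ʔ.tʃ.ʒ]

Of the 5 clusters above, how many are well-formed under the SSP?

(a) 2-3-5-6 → obeys
(b) 1-4-5 → obeys
(c) 2-3-5 → obeys
(d) 1-3-5 → obeys
(e) 1-2-3 → obeys

5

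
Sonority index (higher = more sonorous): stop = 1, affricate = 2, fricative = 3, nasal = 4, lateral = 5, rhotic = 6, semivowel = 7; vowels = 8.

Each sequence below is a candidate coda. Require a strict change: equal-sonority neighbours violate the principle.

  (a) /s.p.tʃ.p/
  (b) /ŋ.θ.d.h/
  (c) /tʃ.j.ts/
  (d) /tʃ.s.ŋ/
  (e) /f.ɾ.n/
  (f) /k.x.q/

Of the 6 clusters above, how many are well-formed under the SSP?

0

(a) /s.p.tʃ.p/: profile 3-1-2-1 — violates.
(b) /ŋ.θ.d.h/: profile 4-3-1-3 — violates.
(c) /tʃ.j.ts/: profile 2-7-2 — violates.
(d) /tʃ.s.ŋ/: profile 2-3-4 — violates.
(e) /f.ɾ.n/: profile 3-6-4 — violates.
(f) /k.x.q/: profile 1-3-1 — violates.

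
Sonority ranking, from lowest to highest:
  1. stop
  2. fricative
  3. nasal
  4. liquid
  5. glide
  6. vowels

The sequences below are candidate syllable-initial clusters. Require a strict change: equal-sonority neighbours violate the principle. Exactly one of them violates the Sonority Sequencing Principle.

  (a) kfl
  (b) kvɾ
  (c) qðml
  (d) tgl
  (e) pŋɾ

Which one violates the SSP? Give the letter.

d

(a) sonority 1-2-4: well-formed.
(b) sonority 1-2-4: well-formed.
(c) sonority 1-2-3-4: well-formed.
(d) sonority 1-1-4: ill-formed.
(e) sonority 1-3-4: well-formed.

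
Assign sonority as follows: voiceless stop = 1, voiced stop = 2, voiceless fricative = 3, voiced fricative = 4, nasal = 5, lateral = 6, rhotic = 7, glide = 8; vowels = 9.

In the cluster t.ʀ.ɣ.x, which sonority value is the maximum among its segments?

/t/ is a voiceless stop (sonority 1).
/ʀ/ is a rhotic (sonority 7).
/ɣ/ is a voiced fricative (sonority 4).
/x/ is a voiceless fricative (sonority 3).
The maximum is 7.

7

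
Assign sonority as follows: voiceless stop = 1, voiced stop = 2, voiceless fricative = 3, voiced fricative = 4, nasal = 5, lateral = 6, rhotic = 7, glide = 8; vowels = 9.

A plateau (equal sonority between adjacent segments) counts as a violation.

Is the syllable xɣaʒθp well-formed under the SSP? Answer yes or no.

yes

Onset: /x/ is a voiceless fricative (sonority 3), /ɣ/ is a voiced fricative (sonority 4); then the nucleus /a/ (sonority 9).
Onset profile 3-4-9 — rises to the nucleus.
Coda: /ʒ/ is a voiced fricative (sonority 4), /θ/ is a voiceless fricative (sonority 3), /p/ is a voiceless stop (sonority 1).
Coda profile 9-4-3-1 — falls from the nucleus.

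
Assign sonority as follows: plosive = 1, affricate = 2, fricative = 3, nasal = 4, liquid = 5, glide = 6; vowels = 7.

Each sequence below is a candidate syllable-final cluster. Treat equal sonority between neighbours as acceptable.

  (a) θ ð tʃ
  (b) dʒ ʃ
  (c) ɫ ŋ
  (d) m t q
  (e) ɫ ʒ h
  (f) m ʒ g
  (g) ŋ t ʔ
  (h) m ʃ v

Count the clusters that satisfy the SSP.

7

(a) 3-3-2 → obeys
(b) 2-3 → violates
(c) 5-4 → obeys
(d) 4-1-1 → obeys
(e) 5-3-3 → obeys
(f) 4-3-1 → obeys
(g) 4-1-1 → obeys
(h) 4-3-3 → obeys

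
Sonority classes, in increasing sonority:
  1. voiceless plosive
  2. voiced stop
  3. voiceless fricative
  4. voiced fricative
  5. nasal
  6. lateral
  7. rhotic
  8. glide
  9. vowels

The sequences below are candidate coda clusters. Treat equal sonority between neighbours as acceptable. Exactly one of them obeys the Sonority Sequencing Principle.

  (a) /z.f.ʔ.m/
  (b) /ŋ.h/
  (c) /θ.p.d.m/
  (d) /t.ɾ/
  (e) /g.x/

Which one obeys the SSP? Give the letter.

b

(a) sonority 4-3-1-5: ill-formed.
(b) sonority 5-3: well-formed.
(c) sonority 3-1-2-5: ill-formed.
(d) sonority 1-7: ill-formed.
(e) sonority 2-3: ill-formed.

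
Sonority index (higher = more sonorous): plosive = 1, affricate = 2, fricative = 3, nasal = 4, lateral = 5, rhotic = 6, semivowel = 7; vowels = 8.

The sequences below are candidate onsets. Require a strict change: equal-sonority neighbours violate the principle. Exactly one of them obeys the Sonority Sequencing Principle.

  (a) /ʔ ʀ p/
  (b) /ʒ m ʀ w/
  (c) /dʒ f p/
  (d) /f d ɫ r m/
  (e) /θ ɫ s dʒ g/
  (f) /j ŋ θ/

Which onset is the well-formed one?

(a) sonority 1-6-1: ill-formed.
(b) sonority 3-4-6-7: well-formed.
(c) sonority 2-3-1: ill-formed.
(d) sonority 3-1-5-6-4: ill-formed.
(e) sonority 3-5-3-2-1: ill-formed.
(f) sonority 7-4-3: ill-formed.

b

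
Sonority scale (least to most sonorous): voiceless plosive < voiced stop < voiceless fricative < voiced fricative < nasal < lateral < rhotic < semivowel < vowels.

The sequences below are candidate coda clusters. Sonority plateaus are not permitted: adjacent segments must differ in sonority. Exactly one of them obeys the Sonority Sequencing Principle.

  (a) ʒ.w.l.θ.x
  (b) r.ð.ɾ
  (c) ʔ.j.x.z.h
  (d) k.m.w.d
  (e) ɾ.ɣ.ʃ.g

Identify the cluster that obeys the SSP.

e

(a) 4-8-6-3-3 → violates
(b) 7-4-7 → violates
(c) 1-8-3-4-3 → violates
(d) 1-5-8-2 → violates
(e) 7-4-3-2 → obeys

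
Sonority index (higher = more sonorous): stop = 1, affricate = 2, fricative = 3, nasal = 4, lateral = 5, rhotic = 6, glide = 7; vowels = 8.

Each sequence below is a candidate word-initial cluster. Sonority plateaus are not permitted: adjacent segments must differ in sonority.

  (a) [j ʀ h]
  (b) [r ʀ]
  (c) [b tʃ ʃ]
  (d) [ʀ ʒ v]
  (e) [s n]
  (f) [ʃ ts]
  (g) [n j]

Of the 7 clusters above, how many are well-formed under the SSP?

3

(a) 7-6-3 → violates
(b) 6-6 → violates
(c) 1-2-3 → obeys
(d) 6-3-3 → violates
(e) 3-4 → obeys
(f) 3-2 → violates
(g) 4-7 → obeys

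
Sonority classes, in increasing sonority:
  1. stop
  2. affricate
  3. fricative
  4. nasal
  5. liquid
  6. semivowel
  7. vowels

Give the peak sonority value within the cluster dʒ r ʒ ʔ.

5

/dʒ/: affricate = 2.
/r/: liquid = 5.
/ʒ/: fricative = 3.
/ʔ/: stop = 1.
The maximum is 5.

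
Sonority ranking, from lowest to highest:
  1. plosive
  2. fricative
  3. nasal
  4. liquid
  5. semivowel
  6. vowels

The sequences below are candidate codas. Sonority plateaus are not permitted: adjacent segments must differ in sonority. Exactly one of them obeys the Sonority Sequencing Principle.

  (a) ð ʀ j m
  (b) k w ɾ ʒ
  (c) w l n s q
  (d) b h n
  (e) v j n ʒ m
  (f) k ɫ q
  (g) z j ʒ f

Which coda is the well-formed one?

(a) sonority 2-4-5-3: ill-formed.
(b) sonority 1-5-4-2: ill-formed.
(c) sonority 5-4-3-2-1: well-formed.
(d) sonority 1-2-3: ill-formed.
(e) sonority 2-5-3-2-3: ill-formed.
(f) sonority 1-4-1: ill-formed.
(g) sonority 2-5-2-2: ill-formed.

c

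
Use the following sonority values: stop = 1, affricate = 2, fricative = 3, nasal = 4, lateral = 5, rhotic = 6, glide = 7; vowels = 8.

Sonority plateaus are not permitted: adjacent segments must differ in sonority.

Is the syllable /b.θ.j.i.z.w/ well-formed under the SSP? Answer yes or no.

no

Onset: /b/ is a stop (sonority 1), /θ/ is a fricative (sonority 3), /j/ is a glide (sonority 7); then the nucleus /i/ (sonority 8).
Onset profile 1-3-7-8 — rises to the nucleus.
Coda: /z/ is a fricative (sonority 3), /w/ is a glide (sonority 7).
Coda profile 8-3-7 — does not strictly fall throughout.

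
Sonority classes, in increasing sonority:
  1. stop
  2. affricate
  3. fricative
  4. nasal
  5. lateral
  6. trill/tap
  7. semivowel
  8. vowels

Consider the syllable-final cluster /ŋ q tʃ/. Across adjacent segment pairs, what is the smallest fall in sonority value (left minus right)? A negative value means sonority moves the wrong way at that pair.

/ŋ/ is a nasal (sonority 4).
/q/ is a stop (sonority 1).
/tʃ/ is an affricate (sonority 2).
/ŋ/→/q/: change +3.
/q/→/tʃ/: change -1.
Minimum = -1.

-1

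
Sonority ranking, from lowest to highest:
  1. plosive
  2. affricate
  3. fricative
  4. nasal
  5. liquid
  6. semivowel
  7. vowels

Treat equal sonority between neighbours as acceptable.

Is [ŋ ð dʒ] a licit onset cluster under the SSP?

/ŋ/: nasal = 4.
/ð/: fricative = 3.
/dʒ/: affricate = 2.
The profile is 4-3-2. Between /ŋ/ (4) and /ð/ (3) sonority does not rise, so the cluster violates the SSP.

no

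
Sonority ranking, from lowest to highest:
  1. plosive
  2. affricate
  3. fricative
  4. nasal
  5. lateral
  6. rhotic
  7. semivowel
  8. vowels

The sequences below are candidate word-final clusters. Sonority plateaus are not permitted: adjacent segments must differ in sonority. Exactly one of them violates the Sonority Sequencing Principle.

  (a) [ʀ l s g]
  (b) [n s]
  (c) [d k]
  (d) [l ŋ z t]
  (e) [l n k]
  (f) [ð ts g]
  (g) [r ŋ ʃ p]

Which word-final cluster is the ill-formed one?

(a) 6-5-3-1 → obeys
(b) 4-3 → obeys
(c) 1-1 → violates
(d) 5-4-3-1 → obeys
(e) 5-4-1 → obeys
(f) 3-2-1 → obeys
(g) 6-4-3-1 → obeys

c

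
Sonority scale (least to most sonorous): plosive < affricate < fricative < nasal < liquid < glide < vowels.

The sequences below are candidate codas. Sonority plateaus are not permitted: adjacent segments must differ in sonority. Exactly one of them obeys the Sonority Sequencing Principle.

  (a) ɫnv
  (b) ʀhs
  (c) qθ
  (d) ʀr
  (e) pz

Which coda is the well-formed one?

(a) ɫnv: profile 5-4-3 — obeys.
(b) ʀhs: profile 5-3-3 — violates.
(c) qθ: profile 1-3 — violates.
(d) ʀr: profile 5-5 — violates.
(e) pz: profile 1-3 — violates.

a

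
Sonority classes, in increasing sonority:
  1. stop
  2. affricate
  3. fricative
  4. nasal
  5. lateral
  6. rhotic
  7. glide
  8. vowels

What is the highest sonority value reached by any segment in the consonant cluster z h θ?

/z/: fricative = 3.
/h/: fricative = 3.
/θ/: fricative = 3.
The maximum is 3.

3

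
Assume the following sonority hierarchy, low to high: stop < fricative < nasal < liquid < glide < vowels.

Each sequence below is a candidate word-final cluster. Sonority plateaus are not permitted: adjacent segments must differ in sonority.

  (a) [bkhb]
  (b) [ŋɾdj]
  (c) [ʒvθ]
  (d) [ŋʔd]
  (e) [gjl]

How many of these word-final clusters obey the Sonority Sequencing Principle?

(a) 1-1-2-1 → violates
(b) 3-4-1-5 → violates
(c) 2-2-2 → violates
(d) 3-1-1 → violates
(e) 1-5-4 → violates

0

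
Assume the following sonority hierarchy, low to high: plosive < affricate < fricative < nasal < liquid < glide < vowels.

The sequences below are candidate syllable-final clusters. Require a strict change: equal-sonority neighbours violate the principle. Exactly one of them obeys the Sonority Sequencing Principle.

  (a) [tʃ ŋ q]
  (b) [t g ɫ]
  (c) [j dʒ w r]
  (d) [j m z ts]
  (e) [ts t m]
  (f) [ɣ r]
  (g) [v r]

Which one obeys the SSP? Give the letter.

d

(a) 2-4-1 → violates
(b) 1-1-5 → violates
(c) 6-2-6-5 → violates
(d) 6-4-3-2 → obeys
(e) 2-1-4 → violates
(f) 3-5 → violates
(g) 3-5 → violates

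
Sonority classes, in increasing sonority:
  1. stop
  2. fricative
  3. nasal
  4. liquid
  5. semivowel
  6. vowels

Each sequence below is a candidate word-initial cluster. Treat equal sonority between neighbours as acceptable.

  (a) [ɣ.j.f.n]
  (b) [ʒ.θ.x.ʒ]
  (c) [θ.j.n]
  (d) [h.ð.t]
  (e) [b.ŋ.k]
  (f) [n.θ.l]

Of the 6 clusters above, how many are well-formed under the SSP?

1

(a) 2-5-2-3 → violates
(b) 2-2-2-2 → obeys
(c) 2-5-3 → violates
(d) 2-2-1 → violates
(e) 1-3-1 → violates
(f) 3-2-4 → violates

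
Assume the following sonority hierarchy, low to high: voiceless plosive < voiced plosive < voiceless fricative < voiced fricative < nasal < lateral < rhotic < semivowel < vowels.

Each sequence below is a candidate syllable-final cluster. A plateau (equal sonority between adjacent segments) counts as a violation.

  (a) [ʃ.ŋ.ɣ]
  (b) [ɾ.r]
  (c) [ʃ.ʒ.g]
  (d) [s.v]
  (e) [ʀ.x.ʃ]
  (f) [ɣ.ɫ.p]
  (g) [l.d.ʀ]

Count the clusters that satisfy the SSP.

(a) sonority 3-5-4: ill-formed.
(b) sonority 7-7: ill-formed.
(c) sonority 3-4-2: ill-formed.
(d) sonority 3-4: ill-formed.
(e) sonority 7-3-3: ill-formed.
(f) sonority 4-6-1: ill-formed.
(g) sonority 6-2-7: ill-formed.

0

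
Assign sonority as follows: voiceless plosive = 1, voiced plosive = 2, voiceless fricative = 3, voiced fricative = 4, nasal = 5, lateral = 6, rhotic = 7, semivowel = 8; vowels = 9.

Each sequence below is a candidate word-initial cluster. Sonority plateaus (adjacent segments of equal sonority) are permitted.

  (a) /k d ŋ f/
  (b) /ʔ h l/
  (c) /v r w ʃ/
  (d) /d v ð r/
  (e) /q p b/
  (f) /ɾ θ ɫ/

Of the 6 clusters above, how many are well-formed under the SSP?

(a) /k d ŋ f/: profile 1-2-5-3 — violates.
(b) /ʔ h l/: profile 1-3-6 — obeys.
(c) /v r w ʃ/: profile 4-7-8-3 — violates.
(d) /d v ð r/: profile 2-4-4-7 — obeys.
(e) /q p b/: profile 1-1-2 — obeys.
(f) /ɾ θ ɫ/: profile 7-3-6 — violates.

3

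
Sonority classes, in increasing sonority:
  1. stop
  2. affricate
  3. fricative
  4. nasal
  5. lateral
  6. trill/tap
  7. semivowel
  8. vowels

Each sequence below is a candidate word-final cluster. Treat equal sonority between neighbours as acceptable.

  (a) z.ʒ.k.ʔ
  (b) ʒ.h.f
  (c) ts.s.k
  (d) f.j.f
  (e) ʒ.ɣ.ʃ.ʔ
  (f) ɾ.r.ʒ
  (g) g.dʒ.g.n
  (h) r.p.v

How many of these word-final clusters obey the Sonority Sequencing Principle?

4

(a) 3-3-1-1 → obeys
(b) 3-3-3 → obeys
(c) 2-3-1 → violates
(d) 3-7-3 → violates
(e) 3-3-3-1 → obeys
(f) 6-6-3 → obeys
(g) 1-2-1-4 → violates
(h) 6-1-3 → violates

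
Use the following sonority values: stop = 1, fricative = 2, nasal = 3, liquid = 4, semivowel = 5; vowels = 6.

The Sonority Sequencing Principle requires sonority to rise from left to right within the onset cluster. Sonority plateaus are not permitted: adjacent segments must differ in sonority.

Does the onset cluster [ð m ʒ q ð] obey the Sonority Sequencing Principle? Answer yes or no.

/ð/ — fricative, sonority 2.
/m/ — nasal, sonority 3.
/ʒ/ — fricative, sonority 2.
/q/ — stop, sonority 1.
/ð/ — fricative, sonority 2.
The profile is 2-3-2-1-2. Between /m/ (3) and /ʒ/ (2) sonority does not rise, so the cluster violates the SSP.

no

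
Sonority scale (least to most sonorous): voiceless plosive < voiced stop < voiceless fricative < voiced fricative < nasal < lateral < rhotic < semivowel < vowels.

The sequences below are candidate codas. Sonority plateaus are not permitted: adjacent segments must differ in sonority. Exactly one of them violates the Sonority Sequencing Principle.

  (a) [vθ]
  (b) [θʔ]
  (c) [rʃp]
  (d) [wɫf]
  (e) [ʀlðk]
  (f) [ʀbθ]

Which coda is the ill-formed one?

(a) sonority 4-3: well-formed.
(b) sonority 3-1: well-formed.
(c) sonority 7-3-1: well-formed.
(d) sonority 8-6-3: well-formed.
(e) sonority 7-6-4-1: well-formed.
(f) sonority 7-2-3: ill-formed.

f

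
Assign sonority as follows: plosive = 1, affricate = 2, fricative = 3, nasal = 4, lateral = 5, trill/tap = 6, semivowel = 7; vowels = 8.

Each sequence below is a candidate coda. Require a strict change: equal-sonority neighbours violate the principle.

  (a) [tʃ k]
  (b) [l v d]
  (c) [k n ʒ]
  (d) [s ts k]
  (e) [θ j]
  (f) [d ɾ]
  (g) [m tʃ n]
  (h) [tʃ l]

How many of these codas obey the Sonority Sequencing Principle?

3

(a) 2-1 → obeys
(b) 5-3-1 → obeys
(c) 1-4-3 → violates
(d) 3-2-1 → obeys
(e) 3-7 → violates
(f) 1-6 → violates
(g) 4-2-4 → violates
(h) 2-5 → violates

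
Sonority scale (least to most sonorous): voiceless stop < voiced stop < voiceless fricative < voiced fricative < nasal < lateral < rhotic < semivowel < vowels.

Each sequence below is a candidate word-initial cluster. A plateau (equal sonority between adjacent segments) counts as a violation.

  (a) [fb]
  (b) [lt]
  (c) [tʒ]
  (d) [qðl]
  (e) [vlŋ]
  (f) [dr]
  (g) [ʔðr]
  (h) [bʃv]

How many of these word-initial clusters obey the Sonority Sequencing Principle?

5

(a) [fb]: profile 3-2 — violates.
(b) [lt]: profile 6-1 — violates.
(c) [tʒ]: profile 1-4 — obeys.
(d) [qðl]: profile 1-4-6 — obeys.
(e) [vlŋ]: profile 4-6-5 — violates.
(f) [dr]: profile 2-7 — obeys.
(g) [ʔðr]: profile 1-4-7 — obeys.
(h) [bʃv]: profile 2-3-4 — obeys.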